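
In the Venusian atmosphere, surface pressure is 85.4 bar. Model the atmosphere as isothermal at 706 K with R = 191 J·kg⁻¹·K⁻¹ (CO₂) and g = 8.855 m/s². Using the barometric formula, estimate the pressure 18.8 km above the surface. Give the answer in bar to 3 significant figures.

P ≈ 24.8 bar

Scale height: H = RT/g = 191 × 706 / 8.855 = 15228 m.
Barometric formula: P = P₀ exp(−z/H).
z/H = 18800/15228 = 1.2346; exp(−1.2346) = 0.29095.
P = 85.4 × 0.29095 = 24.847 bar.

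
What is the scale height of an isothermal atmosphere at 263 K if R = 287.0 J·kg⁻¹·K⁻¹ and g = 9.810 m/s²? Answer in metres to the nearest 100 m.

The scale height of an isothermal atmosphere is H = RT/g.
H = 287.0 × 263 / 9.810 = 75481/9.810 = 7694.3 m.

H ≈ 7700 m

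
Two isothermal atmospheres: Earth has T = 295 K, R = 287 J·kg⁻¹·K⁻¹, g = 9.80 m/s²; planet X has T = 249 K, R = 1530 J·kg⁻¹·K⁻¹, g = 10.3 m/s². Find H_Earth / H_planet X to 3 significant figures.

H = RT/g for each body.
H_Earth = 287 × 295 / 9.80 = 8639.3 m.
H_planet X = 1530 × 249 / 10.3 = 36987 m.
H_Earth/H_planet X = 8639.3/36987 = 0.23358.

H_Earth/H_planet X ≈ 0.234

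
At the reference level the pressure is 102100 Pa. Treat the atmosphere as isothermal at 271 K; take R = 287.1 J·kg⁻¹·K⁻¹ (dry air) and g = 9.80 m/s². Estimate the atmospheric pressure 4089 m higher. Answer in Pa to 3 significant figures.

P ≈ 61000 Pa

Scale height: H = RT/g = 287.1 × 271 / 9.80 = 7939.2 m.
Barometric formula: P = P₀ exp(−z/H).
z/H = 4089.0/7939.2 = 0.51504; exp(−0.51504) = 0.59748.
P = 102100 × 0.59748 = 61003 Pa.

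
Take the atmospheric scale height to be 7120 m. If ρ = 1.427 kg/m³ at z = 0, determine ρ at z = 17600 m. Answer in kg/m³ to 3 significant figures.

ρ ≈ 0.120 kg/m³

In an isothermal atmosphere, density decays like pressure: ρ = ρ₀ exp(−z/H).
z/H = 17600/7120.0 = 2.4719; exp(−2.4719) = 0.084424.
ρ = 1.427 × 0.084424 = 0.12047 kg/m³.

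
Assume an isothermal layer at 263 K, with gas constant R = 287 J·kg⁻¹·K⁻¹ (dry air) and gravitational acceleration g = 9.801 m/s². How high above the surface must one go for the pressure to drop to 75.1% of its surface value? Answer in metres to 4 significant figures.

z ≈ 2205 m

Scale height: H = RT/g = 287 × 263 / 9.801 = 7701.4 m.
Set P/P₀ = exp(−z/H) = 0.751, so z = −H ln(0.751).
−ln(0.751) = 0.28635; z = 7701.4 × 0.28635 = 2205.3 m.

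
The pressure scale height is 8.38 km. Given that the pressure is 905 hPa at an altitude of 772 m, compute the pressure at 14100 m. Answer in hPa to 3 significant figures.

Between two levels, P₂ = P₁ exp(−Δz/H) with Δz = z₂ − z₁.
Δz = 14100 − 772.00 = 13328 m; Δz/H = 13328/8380.0 = 1.5905.
P₂ = 905 × exp(−1.5905) = 905 × 0.20382 = 184.46 hPa.

P ≈ 184 hPa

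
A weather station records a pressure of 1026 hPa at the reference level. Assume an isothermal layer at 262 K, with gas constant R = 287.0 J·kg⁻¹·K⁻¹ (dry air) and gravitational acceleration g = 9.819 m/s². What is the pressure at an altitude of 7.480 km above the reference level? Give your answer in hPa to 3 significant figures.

P ≈ 386 hPa

Scale height: H = RT/g = 287.0 × 262 / 9.819 = 7658.0 m.
Barometric formula: P = P₀ exp(−z/H).
z/H = 7480.0/7658.0 = 0.97676; exp(−0.97676) = 0.37653.
P = 1026 × 0.37653 = 386.32 hPa.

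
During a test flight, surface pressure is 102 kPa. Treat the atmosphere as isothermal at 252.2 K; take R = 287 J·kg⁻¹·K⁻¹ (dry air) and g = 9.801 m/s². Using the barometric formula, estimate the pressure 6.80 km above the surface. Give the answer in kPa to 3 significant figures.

Scale height: H = RT/g = 287 × 252.2 / 9.801 = 7385.1 m.
Barometric formula: P = P₀ exp(−z/H).
z/H = 6800.0/7385.1 = 0.92077; exp(−0.92077) = 0.39821.
P = 102 × 0.39821 = 40.617 kPa.

P ≈ 40.6 kPa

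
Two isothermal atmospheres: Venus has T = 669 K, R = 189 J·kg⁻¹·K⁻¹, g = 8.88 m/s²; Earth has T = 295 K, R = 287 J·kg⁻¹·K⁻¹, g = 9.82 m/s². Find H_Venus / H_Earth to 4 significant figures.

H = RT/g for each body.
H_Venus = 189 × 669 / 8.88 = 14239 m.
H_Earth = 287 × 295 / 9.82 = 8621.7 m.
H_Venus/H_Earth = 14239/8621.7 = 1.6515.

H_Venus/H_Earth ≈ 1.652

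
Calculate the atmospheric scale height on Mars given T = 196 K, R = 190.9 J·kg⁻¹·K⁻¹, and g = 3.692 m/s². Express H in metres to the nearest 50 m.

H ≈ 10150 m

The scale height of an isothermal atmosphere is H = RT/g.
H = 190.9 × 196 / 3.692 = 37416/3.692 = 10134 m.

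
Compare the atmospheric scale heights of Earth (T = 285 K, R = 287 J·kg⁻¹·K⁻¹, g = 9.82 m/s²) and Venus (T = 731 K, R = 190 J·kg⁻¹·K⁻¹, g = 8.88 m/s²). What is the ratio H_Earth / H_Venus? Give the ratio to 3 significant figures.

H = RT/g for each body.
H_Earth = 287 × 285 / 9.82 = 8329.4 m.
H_Venus = 190 × 731 / 8.88 = 15641 m.
H_Earth/H_Venus = 8329.4/15641 = 0.53254.

H_Earth/H_Venus ≈ 0.533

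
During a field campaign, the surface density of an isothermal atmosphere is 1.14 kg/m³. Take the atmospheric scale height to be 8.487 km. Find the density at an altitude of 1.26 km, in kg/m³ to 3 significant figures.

ρ ≈ 0.983 kg/m³

In an isothermal atmosphere, density decays like pressure: ρ = ρ₀ exp(−z/H).
z/H = 1260.0/8487.0 = 0.14846; exp(−0.14846) = 0.86203.
ρ = 1.14 × 0.86203 = 0.98271 kg/m³.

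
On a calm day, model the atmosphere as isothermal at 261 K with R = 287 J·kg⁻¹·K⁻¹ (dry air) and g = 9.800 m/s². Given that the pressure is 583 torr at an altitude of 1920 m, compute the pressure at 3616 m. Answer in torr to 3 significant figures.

P ≈ 467 torr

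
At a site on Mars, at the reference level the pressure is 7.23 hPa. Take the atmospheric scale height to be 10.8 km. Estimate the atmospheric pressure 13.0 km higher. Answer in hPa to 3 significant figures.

Barometric formula: P = P₀ exp(−z/H).
z/H = 13000/10800 = 1.2037; exp(−1.2037) = 0.30008.
P = 7.23 × 0.30008 = 2.1696 hPa.

P ≈ 2.17 hPa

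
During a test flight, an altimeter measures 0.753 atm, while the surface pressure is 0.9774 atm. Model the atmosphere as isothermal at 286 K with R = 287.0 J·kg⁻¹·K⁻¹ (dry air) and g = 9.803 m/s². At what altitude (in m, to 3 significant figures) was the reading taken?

Scale height: H = RT/g = 287.0 × 286 / 9.803 = 8373.2 m.
Invert the barometric formula: z = H ln(P₀/P).
P₀/P = 0.9774/0.753 = 1.2980; ln(1.2980) = 0.26082.
z = 8373.2 × 0.26082 = 2183.9 m.

z ≈ 2180 m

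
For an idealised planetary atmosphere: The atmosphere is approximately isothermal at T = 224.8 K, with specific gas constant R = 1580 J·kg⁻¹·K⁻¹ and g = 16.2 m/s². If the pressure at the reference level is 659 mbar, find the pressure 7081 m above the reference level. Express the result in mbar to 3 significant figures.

P ≈ 477 mbar

Scale height: H = RT/g = 1580 × 224.8 / 16.2 = 21925 m.
Barometric formula: P = P₀ exp(−z/H).
z/H = 7081.0/21925 = 0.32296; exp(−0.32296) = 0.72400.
P = 659 × 0.72400 = 477.12 mbar.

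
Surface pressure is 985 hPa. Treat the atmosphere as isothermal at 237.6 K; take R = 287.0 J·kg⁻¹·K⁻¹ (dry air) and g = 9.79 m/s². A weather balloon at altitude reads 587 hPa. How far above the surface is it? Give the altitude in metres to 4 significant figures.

Scale height: H = RT/g = 287.0 × 237.6 / 9.79 = 6965.4 m.
Invert the barometric formula: z = H ln(P₀/P).
P₀/P = 985/587 = 1.6780; ln(1.6780) = 0.51760.
z = 6965.4 × 0.51760 = 3605.3 m.

z ≈ 3605 m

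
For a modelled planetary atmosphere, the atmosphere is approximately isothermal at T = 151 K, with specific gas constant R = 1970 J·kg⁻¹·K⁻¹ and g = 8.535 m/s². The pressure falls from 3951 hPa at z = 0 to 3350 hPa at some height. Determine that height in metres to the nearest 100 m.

z ≈ 5800 m

Scale height: H = RT/g = 1970 × 151 / 8.535 = 34853 m.
Invert the barometric formula: z = H ln(P₀/P).
P₀/P = 3951/3350 = 1.1794; ln(1.1794) = 0.16501.
z = 34853 × 0.16501 = 5751.1 m.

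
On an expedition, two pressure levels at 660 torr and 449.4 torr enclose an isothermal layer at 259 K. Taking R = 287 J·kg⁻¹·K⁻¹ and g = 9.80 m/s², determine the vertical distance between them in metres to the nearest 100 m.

Hypsometric equation: Δz = (R T̄/g) ln(P₁/P₂).
R T̄/g = 287 × 259 / 9.80 = 7585.0 m.
ln(660/449.4) = ln(1.4686) = 0.38431.
Δz = 7585.0 × 0.38431 = 2915.0 m.

Δz ≈ 2900 m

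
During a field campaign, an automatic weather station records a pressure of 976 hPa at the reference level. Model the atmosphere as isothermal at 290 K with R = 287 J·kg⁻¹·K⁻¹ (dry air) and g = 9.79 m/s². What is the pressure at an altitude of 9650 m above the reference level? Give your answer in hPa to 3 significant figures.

P ≈ 314 hPa

Scale height: H = RT/g = 287 × 290 / 9.79 = 8501.5 m.
Barometric formula: P = P₀ exp(−z/H).
z/H = 9650.0/8501.5 = 1.1351; exp(−1.1351) = 0.32139.
P = 976 × 0.32139 = 313.68 hPa.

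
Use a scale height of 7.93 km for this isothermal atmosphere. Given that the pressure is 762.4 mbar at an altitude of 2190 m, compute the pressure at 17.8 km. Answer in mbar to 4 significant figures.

Between two levels, P₂ = P₁ exp(−Δz/H) with Δz = z₂ − z₁.
Δz = 17800 − 2190.0 = 15610 m; Δz/H = 15610/7930.0 = 1.9685.
P₂ = 762.4 × exp(−1.9685) = 762.4 × 0.13967 = 106.48 mbar.

P ≈ 106.5 mbar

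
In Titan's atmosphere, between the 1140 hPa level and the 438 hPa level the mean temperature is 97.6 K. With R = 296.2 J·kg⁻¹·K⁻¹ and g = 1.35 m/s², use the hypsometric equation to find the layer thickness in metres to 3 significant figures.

Hypsometric equation: Δz = (R T̄/g) ln(P₁/P₂).
R T̄/g = 296.2 × 97.6 / 1.35 = 21414 m.
ln(1140/438) = ln(2.6027) = 0.95655.
Δz = 21414 × 0.95655 = 20484 m.

Δz ≈ 20500 m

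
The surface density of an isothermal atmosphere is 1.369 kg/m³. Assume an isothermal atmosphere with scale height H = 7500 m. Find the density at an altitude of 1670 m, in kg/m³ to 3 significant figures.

ρ ≈ 1.10 kg/m³

In an isothermal atmosphere, density decays like pressure: ρ = ρ₀ exp(−z/H).
z/H = 1670.0/7500.0 = 0.22267; exp(−0.22267) = 0.80038.
ρ = 1.369 × 0.80038 = 1.0957 kg/m³.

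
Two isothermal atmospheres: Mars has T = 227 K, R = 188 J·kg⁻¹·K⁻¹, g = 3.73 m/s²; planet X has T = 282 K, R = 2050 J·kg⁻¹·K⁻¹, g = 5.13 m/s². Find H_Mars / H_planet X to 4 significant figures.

H_Mars/H_planet X ≈ 0.1015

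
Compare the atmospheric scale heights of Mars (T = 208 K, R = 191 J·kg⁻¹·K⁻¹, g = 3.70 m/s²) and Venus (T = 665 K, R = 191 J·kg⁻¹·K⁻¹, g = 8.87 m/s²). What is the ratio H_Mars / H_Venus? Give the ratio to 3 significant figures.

H_Mars/H_Venus ≈ 0.750

H = RT/g for each body.
H_Mars = 191 × 208 / 3.70 = 10737 m.
H_Venus = 191 × 665 / 8.87 = 14320 m.
H_Mars/H_Venus = 10737/14320 = 0.74979.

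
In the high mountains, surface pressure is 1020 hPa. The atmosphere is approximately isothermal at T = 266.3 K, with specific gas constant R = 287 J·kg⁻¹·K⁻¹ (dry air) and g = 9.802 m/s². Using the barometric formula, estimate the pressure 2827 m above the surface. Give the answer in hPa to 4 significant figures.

Scale height: H = RT/g = 287 × 266.3 / 9.802 = 7797.2 m.
Barometric formula: P = P₀ exp(−z/H).
z/H = 2827.0/7797.2 = 0.36257; exp(−0.36257) = 0.69589.
P = 1020 × 0.69589 = 709.81 hPa.

P ≈ 709.8 hPa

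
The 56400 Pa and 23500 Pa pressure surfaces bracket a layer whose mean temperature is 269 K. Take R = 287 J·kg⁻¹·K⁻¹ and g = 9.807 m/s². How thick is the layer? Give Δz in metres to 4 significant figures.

Δz ≈ 6892 m

Hypsometric equation: Δz = (R T̄/g) ln(P₁/P₂).
R T̄/g = 287 × 269 / 9.807 = 7872.2 m.
ln(56400/23500) = ln(2.4000) = 0.87547.
Δz = 7872.2 × 0.87547 = 6891.9 m.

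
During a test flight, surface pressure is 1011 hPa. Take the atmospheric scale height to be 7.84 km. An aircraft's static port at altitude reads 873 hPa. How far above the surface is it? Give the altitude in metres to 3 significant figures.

Invert the barometric formula: z = H ln(P₀/P).
P₀/P = 1011/873 = 1.1581; ln(1.1581) = 0.14678.
z = 7840.0 × 0.14678 = 1150.8 m.

z ≈ 1150 m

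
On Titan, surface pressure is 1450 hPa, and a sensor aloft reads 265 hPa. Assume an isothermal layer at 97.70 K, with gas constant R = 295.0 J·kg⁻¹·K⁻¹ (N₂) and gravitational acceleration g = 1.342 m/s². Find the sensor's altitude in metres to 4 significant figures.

Scale height: H = RT/g = 295.0 × 97.70 / 1.342 = 21477 m.
Invert the barometric formula: z = H ln(P₀/P).
P₀/P = 1450/265 = 5.4717; ln(5.4717) = 1.6996.
z = 21477 × 1.6996 = 36502 m.

z ≈ 36500 m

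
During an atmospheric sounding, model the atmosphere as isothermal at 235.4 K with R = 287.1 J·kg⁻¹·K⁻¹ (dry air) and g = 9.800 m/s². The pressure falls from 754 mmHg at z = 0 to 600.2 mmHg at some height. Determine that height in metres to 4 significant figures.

z ≈ 1573 m

Scale height: H = RT/g = 287.1 × 235.4 / 9.800 = 6896.3 m.
Invert the barometric formula: z = H ln(P₀/P).
P₀/P = 754/600.2 = 1.2562; ln(1.2562) = 0.22809.
z = 6896.3 × 0.22809 = 1573.0 m.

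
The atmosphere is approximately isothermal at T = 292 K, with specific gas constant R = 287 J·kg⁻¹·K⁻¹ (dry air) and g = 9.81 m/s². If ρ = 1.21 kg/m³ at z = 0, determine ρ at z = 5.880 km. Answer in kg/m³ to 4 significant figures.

Scale height: H = RT/g = 287 × 292 / 9.81 = 8542.7 m.
In an isothermal atmosphere, density decays like pressure: ρ = ρ₀ exp(−z/H).
z/H = 5880.0/8542.7 = 0.68831; exp(−0.68831) = 0.50242.
ρ = 1.21 × 0.50242 = 0.60793 kg/m³.

ρ ≈ 0.6079 kg/m³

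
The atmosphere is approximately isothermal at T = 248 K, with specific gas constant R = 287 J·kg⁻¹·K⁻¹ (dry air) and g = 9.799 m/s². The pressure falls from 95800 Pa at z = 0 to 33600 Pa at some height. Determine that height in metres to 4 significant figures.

z ≈ 7610 m

Scale height: H = RT/g = 287 × 248 / 9.799 = 7263.6 m.
Invert the barometric formula: z = H ln(P₀/P).
P₀/P = 95800/33600 = 2.8512; ln(2.8512) = 1.0477.
z = 7263.6 × 1.0477 = 7610.1 m.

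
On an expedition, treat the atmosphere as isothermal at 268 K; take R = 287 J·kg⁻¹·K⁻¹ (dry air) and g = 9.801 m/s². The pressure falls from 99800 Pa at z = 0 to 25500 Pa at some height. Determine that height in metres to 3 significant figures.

z ≈ 10700 m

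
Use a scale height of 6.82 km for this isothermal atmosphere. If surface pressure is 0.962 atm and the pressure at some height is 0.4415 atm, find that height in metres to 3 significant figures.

z ≈ 5310 m

Invert the barometric formula: z = H ln(P₀/P).
P₀/P = 0.962/0.4415 = 2.1789; ln(2.1789) = 0.77882.
z = 6820.0 × 0.77882 = 5311.6 m.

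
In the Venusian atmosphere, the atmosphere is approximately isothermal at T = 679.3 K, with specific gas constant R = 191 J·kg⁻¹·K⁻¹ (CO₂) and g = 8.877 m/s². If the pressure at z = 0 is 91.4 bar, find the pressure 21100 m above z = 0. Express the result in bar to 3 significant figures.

Scale height: H = RT/g = 191 × 679.3 / 8.877 = 14616 m.
Barometric formula: P = P₀ exp(−z/H).
z/H = 21100/14616 = 1.4436; exp(−1.4436) = 0.23608.
P = 91.4 × 0.23608 = 21.578 bar.

P ≈ 21.6 bar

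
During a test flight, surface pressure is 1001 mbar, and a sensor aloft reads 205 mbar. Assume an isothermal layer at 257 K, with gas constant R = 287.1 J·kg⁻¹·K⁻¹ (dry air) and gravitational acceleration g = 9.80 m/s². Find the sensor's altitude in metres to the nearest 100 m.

Scale height: H = RT/g = 287.1 × 257 / 9.80 = 7529.1 m.
Invert the barometric formula: z = H ln(P₀/P).
P₀/P = 1001/205 = 4.8829; ln(4.8829) = 1.5857.
z = 7529.1 × 1.5857 = 11939 m.

z ≈ 11900 m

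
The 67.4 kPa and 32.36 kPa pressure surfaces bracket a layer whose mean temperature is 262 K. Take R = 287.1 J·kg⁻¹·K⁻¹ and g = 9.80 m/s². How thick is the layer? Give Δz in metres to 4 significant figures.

Hypsometric equation: Δz = (R T̄/g) ln(P₁/P₂).
R T̄/g = 287.1 × 262 / 9.80 = 7675.5 m.
ln(67.4/32.36) = ln(2.0828) = 0.73371.
Δz = 7675.5 × 0.73371 = 5631.6 m.

Δz ≈ 5632 m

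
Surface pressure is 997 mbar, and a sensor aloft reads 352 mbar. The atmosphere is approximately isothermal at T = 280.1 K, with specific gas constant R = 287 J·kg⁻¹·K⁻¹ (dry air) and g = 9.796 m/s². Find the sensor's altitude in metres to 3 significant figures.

Scale height: H = RT/g = 287 × 280.1 / 9.796 = 8206.3 m.
Invert the barometric formula: z = H ln(P₀/P).
P₀/P = 997/352 = 2.8324; ln(2.8324) = 1.0411.
z = 8206.3 × 1.0411 = 8543.6 m.

z ≈ 8540 m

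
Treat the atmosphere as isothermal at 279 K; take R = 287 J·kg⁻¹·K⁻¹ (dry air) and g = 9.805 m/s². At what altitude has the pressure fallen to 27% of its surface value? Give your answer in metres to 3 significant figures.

Scale height: H = RT/g = 287 × 279 / 9.805 = 8166.5 m.
Set P/P₀ = exp(−z/H) = 0.27, so z = −H ln(0.27).
−ln(0.27) = 1.3093; z = 8166.5 × 1.3093 = 10692 m.

z ≈ 10700 m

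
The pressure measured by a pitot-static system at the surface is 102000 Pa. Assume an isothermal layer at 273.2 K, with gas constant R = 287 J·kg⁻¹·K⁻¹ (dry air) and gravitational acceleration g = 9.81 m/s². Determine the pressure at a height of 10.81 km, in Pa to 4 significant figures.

P ≈ 26380 Pa

Scale height: H = RT/g = 287 × 273.2 / 9.81 = 7992.7 m.
Barometric formula: P = P₀ exp(−z/H).
z/H = 10810/7992.7 = 1.3525; exp(−1.3525) = 0.25859.
P = 102000 × 0.25859 = 26376 Pa.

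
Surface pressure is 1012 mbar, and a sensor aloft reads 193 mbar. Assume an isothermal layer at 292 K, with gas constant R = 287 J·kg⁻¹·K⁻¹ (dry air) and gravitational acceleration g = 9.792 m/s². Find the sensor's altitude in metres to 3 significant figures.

Scale height: H = RT/g = 287 × 292 / 9.792 = 8558.4 m.
Invert the barometric formula: z = H ln(P₀/P).
P₀/P = 1012/193 = 5.2435; ln(5.2435) = 1.6570.
z = 8558.4 × 1.6570 = 14181 m.

z ≈ 14200 m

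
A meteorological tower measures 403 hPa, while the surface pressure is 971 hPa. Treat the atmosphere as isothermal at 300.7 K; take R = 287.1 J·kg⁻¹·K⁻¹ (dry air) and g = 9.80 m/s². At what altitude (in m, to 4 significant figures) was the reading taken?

Scale height: H = RT/g = 287.1 × 300.7 / 9.80 = 8809.3 m.
Invert the barometric formula: z = H ln(P₀/P).
P₀/P = 971/403 = 2.4094; ln(2.4094) = 0.87938.
z = 8809.3 × 0.87938 = 7746.7 m.

z ≈ 7747 m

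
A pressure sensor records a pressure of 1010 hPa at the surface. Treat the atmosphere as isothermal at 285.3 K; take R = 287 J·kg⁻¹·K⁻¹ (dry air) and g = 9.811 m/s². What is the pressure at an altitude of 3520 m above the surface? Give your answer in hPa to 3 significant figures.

Scale height: H = RT/g = 287 × 285.3 / 9.811 = 8345.8 m.
Barometric formula: P = P₀ exp(−z/H).
z/H = 3520.0/8345.8 = 0.42177; exp(−0.42177) = 0.65588.
P = 1010 × 0.65588 = 662.44 hPa.

P ≈ 662 hPa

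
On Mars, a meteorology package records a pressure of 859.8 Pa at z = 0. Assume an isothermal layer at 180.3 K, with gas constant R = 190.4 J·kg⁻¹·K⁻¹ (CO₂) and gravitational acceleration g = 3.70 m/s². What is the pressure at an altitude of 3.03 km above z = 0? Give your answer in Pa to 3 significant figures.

Scale height: H = RT/g = 190.4 × 180.3 / 3.70 = 9278.1 m.
Barometric formula: P = P₀ exp(−z/H).
z/H = 3030.0/9278.1 = 0.32658; exp(−0.32658) = 0.72139.
P = 859.8 × 0.72139 = 620.25 Pa.

P ≈ 620 Pa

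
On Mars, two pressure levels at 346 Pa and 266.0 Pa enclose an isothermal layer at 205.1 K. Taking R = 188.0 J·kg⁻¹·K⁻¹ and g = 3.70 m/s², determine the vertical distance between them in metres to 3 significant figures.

Hypsometric equation: Δz = (R T̄/g) ln(P₁/P₂).
R T̄/g = 188.0 × 205.1 / 3.70 = 10421 m.
ln(346/266.0) = ln(1.3008) = 0.26298.
Δz = 10421 × 0.26298 = 2740.5 m.

Δz ≈ 2740 m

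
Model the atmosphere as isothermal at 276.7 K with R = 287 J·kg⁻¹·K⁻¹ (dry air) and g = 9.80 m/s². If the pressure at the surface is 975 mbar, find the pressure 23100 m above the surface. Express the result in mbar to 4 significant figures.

P ≈ 56.36 mbar

Scale height: H = RT/g = 287 × 276.7 / 9.80 = 8103.4 m.
Barometric formula: P = P₀ exp(−z/H).
z/H = 23100/8103.4 = 2.8507; exp(−2.8507) = 0.057804.
P = 975 × 0.057804 = 56.359 mbar.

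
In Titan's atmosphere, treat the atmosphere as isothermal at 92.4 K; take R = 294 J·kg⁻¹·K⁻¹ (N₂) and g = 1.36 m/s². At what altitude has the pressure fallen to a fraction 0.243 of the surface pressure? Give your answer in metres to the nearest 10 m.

Scale height: H = RT/g = 294 × 92.4 / 1.36 = 19975 m.
Set P/P₀ = exp(−z/H) = 0.243, so z = −H ln(0.243).
−ln(0.243) = 1.4147; z = 19975 × 1.4147 = 28259 m.

z ≈ 28260 m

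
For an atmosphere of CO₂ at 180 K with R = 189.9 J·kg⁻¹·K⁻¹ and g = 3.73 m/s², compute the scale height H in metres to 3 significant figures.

H ≈ 9160 m

The scale height of an isothermal atmosphere is H = RT/g.
H = 189.9 × 180 / 3.73 = 34182/3.73 = 9164.1 m.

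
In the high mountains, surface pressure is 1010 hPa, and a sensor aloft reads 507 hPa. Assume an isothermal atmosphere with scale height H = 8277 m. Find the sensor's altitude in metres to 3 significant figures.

Invert the barometric formula: z = H ln(P₀/P).
P₀/P = 1010/507 = 1.9921; ln(1.9921) = 0.68919.
z = 8277.0 × 0.68919 = 5704.4 m.

z ≈ 5700 m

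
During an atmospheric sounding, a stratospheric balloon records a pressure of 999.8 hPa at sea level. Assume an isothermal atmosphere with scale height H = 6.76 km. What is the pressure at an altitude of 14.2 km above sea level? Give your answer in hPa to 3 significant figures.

P ≈ 122 hPa

Barometric formula: P = P₀ exp(−z/H).
z/H = 14200/6760.0 = 2.1006; exp(−2.1006) = 0.12238.
P = 999.8 × 0.12238 = 122.36 hPa.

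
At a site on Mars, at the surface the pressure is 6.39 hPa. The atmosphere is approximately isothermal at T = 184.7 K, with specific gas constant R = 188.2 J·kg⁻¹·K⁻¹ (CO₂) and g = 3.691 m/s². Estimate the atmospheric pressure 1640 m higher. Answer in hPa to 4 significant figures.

P ≈ 5.369 hPa

Scale height: H = RT/g = 188.2 × 184.7 / 3.691 = 9417.6 m.
Barometric formula: P = P₀ exp(−z/H).
z/H = 1640.0/9417.6 = 0.17414; exp(−0.17414) = 0.84018.
P = 6.39 × 0.84018 = 5.3688 hPa.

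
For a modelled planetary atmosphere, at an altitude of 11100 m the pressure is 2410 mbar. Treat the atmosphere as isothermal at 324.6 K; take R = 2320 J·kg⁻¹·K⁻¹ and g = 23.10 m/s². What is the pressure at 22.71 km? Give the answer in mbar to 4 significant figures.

Scale height: H = RT/g = 2320 × 324.6 / 23.10 = 32601 m.
Between two levels, P₂ = P₁ exp(−Δz/H) with Δz = z₂ − z₁.
Δz = 22710 − 11100 = 11610 m; Δz/H = 11610/32601 = 0.35612.
P₂ = 2410 × exp(−0.35612) = 2410 × 0.70039 = 1687.9 mbar.

P ≈ 1688 mbar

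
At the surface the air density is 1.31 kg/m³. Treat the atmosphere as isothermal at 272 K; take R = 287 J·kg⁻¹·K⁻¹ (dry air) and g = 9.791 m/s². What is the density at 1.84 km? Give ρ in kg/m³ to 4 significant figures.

ρ ≈ 1.040 kg/m³

Scale height: H = RT/g = 287 × 272 / 9.791 = 7973.0 m.
In an isothermal atmosphere, density decays like pressure: ρ = ρ₀ exp(−z/H).
z/H = 1840.0/7973.0 = 0.23078; exp(−0.23078) = 0.79391.
ρ = 1.31 × 0.79391 = 1.0400 kg/m³.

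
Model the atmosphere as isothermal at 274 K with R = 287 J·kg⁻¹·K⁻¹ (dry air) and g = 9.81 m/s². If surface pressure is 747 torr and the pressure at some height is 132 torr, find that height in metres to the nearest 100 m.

Scale height: H = RT/g = 287 × 274 / 9.81 = 8016.1 m.
Invert the barometric formula: z = H ln(P₀/P).
P₀/P = 747/132 = 5.6591; ln(5.6591) = 1.7333.
z = 8016.1 × 1.7333 = 13894 m.

z ≈ 13900 m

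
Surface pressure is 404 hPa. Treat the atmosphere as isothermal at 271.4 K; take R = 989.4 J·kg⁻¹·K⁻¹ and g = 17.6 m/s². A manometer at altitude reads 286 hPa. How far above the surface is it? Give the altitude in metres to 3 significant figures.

z ≈ 5270 m

Scale height: H = RT/g = 989.4 × 271.4 / 17.6 = 15257 m.
Invert the barometric formula: z = H ln(P₀/P).
P₀/P = 404/286 = 1.4126; ln(1.4126) = 0.34543.
z = 15257 × 0.34543 = 5270.2 m.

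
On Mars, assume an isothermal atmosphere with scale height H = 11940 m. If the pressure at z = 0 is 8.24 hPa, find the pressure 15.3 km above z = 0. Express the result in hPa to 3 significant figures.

P ≈ 2.29 hPa

Barometric formula: P = P₀ exp(−z/H).
z/H = 15300/11940 = 1.2814; exp(−1.2814) = 0.27765.
P = 8.24 × 0.27765 = 2.2878 hPa.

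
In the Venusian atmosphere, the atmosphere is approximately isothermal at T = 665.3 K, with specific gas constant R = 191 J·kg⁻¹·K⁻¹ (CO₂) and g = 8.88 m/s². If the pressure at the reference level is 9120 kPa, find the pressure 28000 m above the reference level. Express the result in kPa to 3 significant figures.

P ≈ 1290 kPa

Scale height: H = RT/g = 191 × 665.3 / 8.88 = 14310 m.
Barometric formula: P = P₀ exp(−z/H).
z/H = 28000/14310 = 1.9567; exp(−1.9567) = 0.14132.
P = 9120 × 0.14132 = 1288.8 kPa.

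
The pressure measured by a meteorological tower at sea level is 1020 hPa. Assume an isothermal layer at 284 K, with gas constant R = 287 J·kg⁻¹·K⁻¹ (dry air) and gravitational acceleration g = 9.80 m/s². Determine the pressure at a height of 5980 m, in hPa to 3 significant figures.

Scale height: H = RT/g = 287 × 284 / 9.80 = 8317.1 m.
Barometric formula: P = P₀ exp(−z/H).
z/H = 5980.0/8317.1 = 0.71900; exp(−0.71900) = 0.48724.
P = 1020 × 0.48724 = 496.98 hPa.

P ≈ 497 hPa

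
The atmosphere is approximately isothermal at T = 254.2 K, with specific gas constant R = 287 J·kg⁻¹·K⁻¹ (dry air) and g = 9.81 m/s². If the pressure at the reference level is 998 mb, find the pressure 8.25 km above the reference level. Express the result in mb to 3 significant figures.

Scale height: H = RT/g = 287 × 254.2 / 9.81 = 7436.8 m.
Barometric formula: P = P₀ exp(−z/H).
z/H = 8250.0/7436.8 = 1.1093; exp(−1.1093) = 0.32979.
P = 998 × 0.32979 = 329.13 mb.

P ≈ 329 mb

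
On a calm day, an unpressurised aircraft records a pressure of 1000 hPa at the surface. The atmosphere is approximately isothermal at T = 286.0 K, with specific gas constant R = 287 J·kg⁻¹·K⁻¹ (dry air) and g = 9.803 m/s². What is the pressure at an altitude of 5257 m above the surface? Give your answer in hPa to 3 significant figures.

Scale height: H = RT/g = 287 × 286.0 / 9.803 = 8373.2 m.
Barometric formula: P = P₀ exp(−z/H).
z/H = 5257.0/8373.2 = 0.62784; exp(−0.62784) = 0.53374.
P = 1000 × 0.53374 = 533.74 hPa.

P ≈ 534 hPa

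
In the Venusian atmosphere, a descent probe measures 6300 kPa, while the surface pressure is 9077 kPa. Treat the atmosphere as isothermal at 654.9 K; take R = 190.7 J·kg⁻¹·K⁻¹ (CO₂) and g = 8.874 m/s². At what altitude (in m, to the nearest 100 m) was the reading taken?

z ≈ 5100 m

Scale height: H = RT/g = 190.7 × 654.9 / 8.874 = 14074 m.
Invert the barometric formula: z = H ln(P₀/P).
P₀/P = 9077/6300 = 1.4408; ln(1.4408) = 0.36520.
z = 14074 × 0.36520 = 5139.8 m.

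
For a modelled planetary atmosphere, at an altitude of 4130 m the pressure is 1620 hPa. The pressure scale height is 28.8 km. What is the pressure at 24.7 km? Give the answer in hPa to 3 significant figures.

Between two levels, P₂ = P₁ exp(−Δz/H) with Δz = z₂ − z₁.
Δz = 24700 − 4130.0 = 20570 m; Δz/H = 20570/28800 = 0.71424.
P₂ = 1620 × exp(−0.71424) = 1620 × 0.48956 = 793.09 hPa.

P ≈ 793 hPa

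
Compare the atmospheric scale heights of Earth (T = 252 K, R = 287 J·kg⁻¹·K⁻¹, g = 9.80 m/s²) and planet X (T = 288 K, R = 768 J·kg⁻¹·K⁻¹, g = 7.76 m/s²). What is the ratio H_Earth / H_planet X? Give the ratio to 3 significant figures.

H_Earth/H_planet X ≈ 0.259

H = RT/g for each body.
H_Earth = 287 × 252 / 9.80 = 7380.0 m.
H_planet X = 768 × 288 / 7.76 = 28503 m.
H_Earth/H_planet X = 7380.0/28503 = 0.25892.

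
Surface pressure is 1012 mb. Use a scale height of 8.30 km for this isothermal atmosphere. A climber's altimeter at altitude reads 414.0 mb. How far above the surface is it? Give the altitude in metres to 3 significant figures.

Invert the barometric formula: z = H ln(P₀/P).
P₀/P = 1012/414.0 = 2.4444; ln(2.4444) = 0.89380.
z = 8300.0 × 0.89380 = 7418.5 m.

z ≈ 7420 m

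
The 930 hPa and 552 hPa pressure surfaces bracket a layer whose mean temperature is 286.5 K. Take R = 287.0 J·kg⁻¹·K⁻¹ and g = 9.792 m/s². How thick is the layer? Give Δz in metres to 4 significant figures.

Hypsometric equation: Δz = (R T̄/g) ln(P₁/P₂).
R T̄/g = 287.0 × 286.5 / 9.792 = 8397.2 m.
ln(930/552) = ln(1.6848) = 0.52165.
Δz = 8397.2 × 0.52165 = 4380.4 m.

Δz ≈ 4380 m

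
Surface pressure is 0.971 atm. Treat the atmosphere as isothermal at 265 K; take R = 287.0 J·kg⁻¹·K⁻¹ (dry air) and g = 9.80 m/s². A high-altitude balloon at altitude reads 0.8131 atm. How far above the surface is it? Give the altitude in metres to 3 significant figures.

Scale height: H = RT/g = 287.0 × 265 / 9.80 = 7760.7 m.
Invert the barometric formula: z = H ln(P₀/P).
P₀/P = 0.971/0.8131 = 1.1942; ln(1.1942) = 0.17748.
z = 7760.7 × 0.17748 = 1377.4 m.

z ≈ 1380 m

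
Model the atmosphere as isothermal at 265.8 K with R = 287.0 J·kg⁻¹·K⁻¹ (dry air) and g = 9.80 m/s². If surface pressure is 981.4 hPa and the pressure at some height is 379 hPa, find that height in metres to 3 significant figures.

z ≈ 7410 m

Scale height: H = RT/g = 287.0 × 265.8 / 9.80 = 7784.1 m.
Invert the barometric formula: z = H ln(P₀/P).
P₀/P = 981.4/379 = 2.5894; ln(2.5894) = 0.95143.
z = 7784.1 × 0.95143 = 7406.0 m.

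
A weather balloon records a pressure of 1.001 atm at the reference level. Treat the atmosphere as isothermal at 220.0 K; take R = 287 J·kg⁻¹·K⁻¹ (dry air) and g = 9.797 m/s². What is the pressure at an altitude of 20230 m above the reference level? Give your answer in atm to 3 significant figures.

Scale height: H = RT/g = 287 × 220.0 / 9.797 = 6444.8 m.
Barometric formula: P = P₀ exp(−z/H).
z/H = 20230/6444.8 = 3.1390; exp(−3.1390) = 0.043326.
P = 1.001 × 0.043326 = 0.043369 atm.

P ≈ 0.0434 atm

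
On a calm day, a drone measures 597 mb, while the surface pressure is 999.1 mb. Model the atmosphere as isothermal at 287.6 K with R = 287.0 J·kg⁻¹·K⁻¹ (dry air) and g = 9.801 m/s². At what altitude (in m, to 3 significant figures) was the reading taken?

z ≈ 4340 m

Scale height: H = RT/g = 287.0 × 287.6 / 9.801 = 8421.7 m.
Invert the barometric formula: z = H ln(P₀/P).
P₀/P = 999.1/597 = 1.6735; ln(1.6735) = 0.51492.
z = 8421.7 × 0.51492 = 4336.5 m.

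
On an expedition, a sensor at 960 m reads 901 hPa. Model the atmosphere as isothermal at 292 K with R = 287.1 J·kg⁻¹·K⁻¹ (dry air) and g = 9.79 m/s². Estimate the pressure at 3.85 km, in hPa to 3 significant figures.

Scale height: H = RT/g = 287.1 × 292 / 9.79 = 8563.1 m.
Between two levels, P₂ = P₁ exp(−Δz/H) with Δz = z₂ − z₁.
Δz = 3850.0 − 960.00 = 2890.0 m; Δz/H = 2890.0/8563.1 = 0.33749.
P₂ = 901 × exp(−0.33749) = 901 × 0.71356 = 642.92 hPa.

P ≈ 643 hPa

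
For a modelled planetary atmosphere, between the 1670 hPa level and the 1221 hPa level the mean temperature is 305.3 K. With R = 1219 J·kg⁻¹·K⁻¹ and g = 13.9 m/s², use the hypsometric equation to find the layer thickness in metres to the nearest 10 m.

Hypsometric equation: Δz = (R T̄/g) ln(P₁/P₂).
R T̄/g = 1219 × 305.3 / 13.9 = 26774 m.
ln(1670/1221) = ln(1.3677) = 0.31313.
Δz = 26774 × 0.31313 = 8383.7 m.

Δz ≈ 8380 m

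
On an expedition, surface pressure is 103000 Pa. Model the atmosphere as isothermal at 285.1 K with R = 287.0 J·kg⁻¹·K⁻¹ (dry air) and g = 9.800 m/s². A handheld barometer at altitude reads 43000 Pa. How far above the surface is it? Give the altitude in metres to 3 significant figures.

z ≈ 7290 m

Scale height: H = RT/g = 287.0 × 285.1 / 9.800 = 8349.4 m.
Invert the barometric formula: z = H ln(P₀/P).
P₀/P = 103000/43000 = 2.3953; ln(2.3953) = 0.87351.
z = 8349.4 × 0.87351 = 7293.3 m.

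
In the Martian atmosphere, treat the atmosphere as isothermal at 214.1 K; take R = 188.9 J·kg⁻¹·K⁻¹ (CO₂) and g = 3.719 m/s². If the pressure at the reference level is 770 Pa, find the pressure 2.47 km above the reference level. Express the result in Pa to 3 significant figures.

P ≈ 614 Pa

Scale height: H = RT/g = 188.9 × 214.1 / 3.719 = 10875 m.
Barometric formula: P = P₀ exp(−z/H).
z/H = 2470.0/10875 = 0.22713; exp(−0.22713) = 0.79682.
P = 770 × 0.79682 = 613.55 Pa.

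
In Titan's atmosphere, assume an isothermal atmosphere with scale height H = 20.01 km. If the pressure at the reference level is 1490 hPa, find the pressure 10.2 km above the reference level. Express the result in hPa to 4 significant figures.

Barometric formula: P = P₀ exp(−z/H).
z/H = 10200/20010 = 0.50975; exp(−0.50975) = 0.60065.
P = 1490 × 0.60065 = 894.97 hPa.

P ≈ 895.0 hPa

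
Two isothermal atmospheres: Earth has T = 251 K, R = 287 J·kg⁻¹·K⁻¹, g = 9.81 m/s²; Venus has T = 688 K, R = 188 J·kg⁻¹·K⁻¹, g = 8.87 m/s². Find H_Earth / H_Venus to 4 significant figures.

H = RT/g for each body.
H_Earth = 287 × 251 / 9.81 = 7343.2 m.
H_Venus = 188 × 688 / 8.87 = 14582 m.
H_Earth/H_Venus = 7343.2/14582 = 0.50358.

H_Earth/H_Venus ≈ 0.5036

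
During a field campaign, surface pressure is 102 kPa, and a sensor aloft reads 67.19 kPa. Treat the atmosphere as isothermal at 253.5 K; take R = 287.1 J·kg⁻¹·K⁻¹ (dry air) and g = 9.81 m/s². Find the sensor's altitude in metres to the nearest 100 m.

Scale height: H = RT/g = 287.1 × 253.5 / 9.81 = 7418.9 m.
Invert the barometric formula: z = H ln(P₀/P).
P₀/P = 102/67.19 = 1.5181; ln(1.5181) = 0.41746.
z = 7418.9 × 0.41746 = 3097.1 m.

z ≈ 3100 m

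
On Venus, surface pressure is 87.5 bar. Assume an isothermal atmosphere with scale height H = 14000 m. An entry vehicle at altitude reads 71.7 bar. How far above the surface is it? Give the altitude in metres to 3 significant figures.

z ≈ 2790 m

Invert the barometric formula: z = H ln(P₀/P).
P₀/P = 87.5/71.7 = 1.2204; ln(1.2204) = 0.19918.
z = 14000 × 0.19918 = 2788.5 m.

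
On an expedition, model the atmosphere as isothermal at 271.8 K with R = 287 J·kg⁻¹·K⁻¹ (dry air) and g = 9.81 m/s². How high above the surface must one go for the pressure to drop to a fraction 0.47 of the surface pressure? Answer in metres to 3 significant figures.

z ≈ 6000 m

Scale height: H = RT/g = 287 × 271.8 / 9.81 = 7951.7 m.
Set P/P₀ = exp(−z/H) = 0.47, so z = −H ln(0.47).
−ln(0.47) = 0.75502; z = 7951.7 × 0.75502 = 6003.7 m.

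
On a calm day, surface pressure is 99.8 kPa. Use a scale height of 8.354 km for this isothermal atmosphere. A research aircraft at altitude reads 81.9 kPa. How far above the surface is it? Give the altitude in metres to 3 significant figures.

z ≈ 1650 m

Invert the barometric formula: z = H ln(P₀/P).
P₀/P = 99.8/81.9 = 1.2186; ln(1.2186) = 0.19770.
z = 8354.0 × 0.19770 = 1651.6 m.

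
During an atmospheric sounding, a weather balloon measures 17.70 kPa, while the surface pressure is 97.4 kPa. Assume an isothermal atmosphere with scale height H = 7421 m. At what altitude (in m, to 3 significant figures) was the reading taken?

z ≈ 12700 m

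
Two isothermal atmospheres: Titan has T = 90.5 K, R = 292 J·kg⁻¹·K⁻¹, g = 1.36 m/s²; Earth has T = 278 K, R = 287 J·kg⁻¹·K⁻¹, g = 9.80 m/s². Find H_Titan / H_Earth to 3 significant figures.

H_Titan/H_Earth ≈ 2.39

H = RT/g for each body.
H_Titan = 292 × 90.5 / 1.36 = 19431 m.
H_Earth = 287 × 278 / 9.80 = 8141.4 m.
H_Titan/H_Earth = 19431/8141.4 = 2.3867.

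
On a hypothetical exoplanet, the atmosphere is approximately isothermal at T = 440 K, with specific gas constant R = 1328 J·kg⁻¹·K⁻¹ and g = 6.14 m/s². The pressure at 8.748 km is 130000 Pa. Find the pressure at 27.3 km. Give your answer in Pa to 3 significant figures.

Scale height: H = RT/g = 1328 × 440 / 6.14 = 95166 m.
Between two levels, P₂ = P₁ exp(−Δz/H) with Δz = z₂ − z₁.
Δz = 27300 − 8748.0 = 18552 m; Δz/H = 18552/95166 = 0.19494.
P₂ = 130000 × exp(−0.19494) = 130000 × 0.82288 = 106970 Pa.

P ≈ 107000 Pa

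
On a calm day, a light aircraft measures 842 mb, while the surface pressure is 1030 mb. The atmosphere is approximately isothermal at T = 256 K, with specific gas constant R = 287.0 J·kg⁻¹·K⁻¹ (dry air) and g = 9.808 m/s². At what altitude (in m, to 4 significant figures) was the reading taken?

z ≈ 1510 m

Scale height: H = RT/g = 287.0 × 256 / 9.808 = 7491.0 m.
Invert the barometric formula: z = H ln(P₀/P).
P₀/P = 1030/842 = 1.2233; ln(1.2233) = 0.20155.
z = 7491.0 × 0.20155 = 1509.8 m.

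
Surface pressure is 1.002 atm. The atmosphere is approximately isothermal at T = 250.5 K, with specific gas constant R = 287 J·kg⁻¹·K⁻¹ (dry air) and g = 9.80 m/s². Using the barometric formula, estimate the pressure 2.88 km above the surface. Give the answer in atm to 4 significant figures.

Scale height: H = RT/g = 287 × 250.5 / 9.80 = 7336.1 m.
Barometric formula: P = P₀ exp(−z/H).
z/H = 2880.0/7336.1 = 0.39258; exp(−0.39258) = 0.67531.
P = 1.002 × 0.67531 = 0.67666 atm.

P ≈ 0.6767 atm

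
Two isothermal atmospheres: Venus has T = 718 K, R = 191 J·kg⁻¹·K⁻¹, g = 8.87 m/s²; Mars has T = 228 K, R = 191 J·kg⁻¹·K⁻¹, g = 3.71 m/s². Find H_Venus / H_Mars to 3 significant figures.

H_Venus/H_Mars ≈ 1.32

H = RT/g for each body.
H_Venus = 191 × 718 / 8.87 = 15461 m.
H_Mars = 191 × 228 / 3.71 = 11738 m.
H_Venus/H_Mars = 15461/11738 = 1.3172.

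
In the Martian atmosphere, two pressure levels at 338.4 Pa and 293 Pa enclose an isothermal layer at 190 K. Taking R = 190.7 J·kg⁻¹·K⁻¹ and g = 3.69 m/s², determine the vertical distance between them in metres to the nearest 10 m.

Δz ≈ 1410 m

Hypsometric equation: Δz = (R T̄/g) ln(P₁/P₂).
R T̄/g = 190.7 × 190 / 3.69 = 9819.2 m.
ln(338.4/293) = ln(1.1549) = 0.14401.
Δz = 9819.2 × 0.14401 = 1414.1 m.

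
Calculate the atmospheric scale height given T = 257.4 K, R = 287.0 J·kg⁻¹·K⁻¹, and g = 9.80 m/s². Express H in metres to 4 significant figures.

The scale height of an isothermal atmosphere is H = RT/g.
H = 287.0 × 257.4 / 9.80 = 73874/9.80 = 7538.2 m.

H ≈ 7538 m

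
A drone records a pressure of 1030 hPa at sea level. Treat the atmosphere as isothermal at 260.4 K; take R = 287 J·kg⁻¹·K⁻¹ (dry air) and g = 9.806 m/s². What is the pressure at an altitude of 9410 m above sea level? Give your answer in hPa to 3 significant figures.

Scale height: H = RT/g = 287 × 260.4 / 9.806 = 7621.3 m.
Barometric formula: P = P₀ exp(−z/H).
z/H = 9410.0/7621.3 = 1.2347; exp(−1.2347) = 0.29092.
P = 1030 × 0.29092 = 299.65 hPa.

P ≈ 300 hPa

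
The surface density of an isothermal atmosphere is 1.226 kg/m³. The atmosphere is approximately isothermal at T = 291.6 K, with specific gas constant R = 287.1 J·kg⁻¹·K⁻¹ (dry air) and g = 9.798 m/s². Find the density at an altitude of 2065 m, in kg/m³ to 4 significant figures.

ρ ≈ 0.9628 kg/m³

Scale height: H = RT/g = 287.1 × 291.6 / 9.798 = 8544.4 m.
In an isothermal atmosphere, density decays like pressure: ρ = ρ₀ exp(−z/H).
z/H = 2065.0/8544.4 = 0.24168; exp(−0.24168) = 0.78531.
ρ = 1.226 × 0.78531 = 0.96279 kg/m³.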